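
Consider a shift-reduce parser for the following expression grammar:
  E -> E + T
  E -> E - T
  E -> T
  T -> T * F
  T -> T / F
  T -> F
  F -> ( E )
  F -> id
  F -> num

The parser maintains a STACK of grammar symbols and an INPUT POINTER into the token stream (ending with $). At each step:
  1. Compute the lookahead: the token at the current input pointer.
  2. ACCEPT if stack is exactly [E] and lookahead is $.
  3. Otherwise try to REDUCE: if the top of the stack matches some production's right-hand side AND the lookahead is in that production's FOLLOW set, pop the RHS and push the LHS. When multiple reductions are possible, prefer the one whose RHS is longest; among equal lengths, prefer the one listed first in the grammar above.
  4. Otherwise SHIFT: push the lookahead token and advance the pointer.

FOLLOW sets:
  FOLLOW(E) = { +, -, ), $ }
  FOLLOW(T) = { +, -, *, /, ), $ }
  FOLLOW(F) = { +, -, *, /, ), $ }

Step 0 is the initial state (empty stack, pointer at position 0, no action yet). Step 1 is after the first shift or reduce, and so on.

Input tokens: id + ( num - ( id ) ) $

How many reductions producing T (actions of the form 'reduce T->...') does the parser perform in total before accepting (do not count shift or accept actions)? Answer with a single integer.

Step 1: shift id. Stack=[id] ptr=1 lookahead=+ remaining=[+ ( num - ( id ) ) $]
Step 2: reduce F->id. Stack=[F] ptr=1 lookahead=+ remaining=[+ ( num - ( id ) ) $]
Step 3: reduce T->F. Stack=[T] ptr=1 lookahead=+ remaining=[+ ( num - ( id ) ) $]
Step 4: reduce E->T. Stack=[E] ptr=1 lookahead=+ remaining=[+ ( num - ( id ) ) $]
Step 5: shift +. Stack=[E +] ptr=2 lookahead=( remaining=[( num - ( id ) ) $]
Step 6: shift (. Stack=[E + (] ptr=3 lookahead=num remaining=[num - ( id ) ) $]
Step 7: shift num. Stack=[E + ( num] ptr=4 lookahead=- remaining=[- ( id ) ) $]
Step 8: reduce F->num. Stack=[E + ( F] ptr=4 lookahead=- remaining=[- ( id ) ) $]
Step 9: reduce T->F. Stack=[E + ( T] ptr=4 lookahead=- remaining=[- ( id ) ) $]
Step 10: reduce E->T. Stack=[E + ( E] ptr=4 lookahead=- remaining=[- ( id ) ) $]
Step 11: shift -. Stack=[E + ( E -] ptr=5 lookahead=( remaining=[( id ) ) $]
Step 12: shift (. Stack=[E + ( E - (] ptr=6 lookahead=id remaining=[id ) ) $]
Step 13: shift id. Stack=[E + ( E - ( id] ptr=7 lookahead=) remaining=[) ) $]
Step 14: reduce F->id. Stack=[E + ( E - ( F] ptr=7 lookahead=) remaining=[) ) $]
Step 15: reduce T->F. Stack=[E + ( E - ( T] ptr=7 lookahead=) remaining=[) ) $]
Step 16: reduce E->T. Stack=[E + ( E - ( E] ptr=7 lookahead=) remaining=[) ) $]
Step 17: shift ). Stack=[E + ( E - ( E )] ptr=8 lookahead=) remaining=[) $]
Step 18: reduce F->( E ). Stack=[E + ( E - F] ptr=8 lookahead=) remaining=[) $]
Step 19: reduce T->F. Stack=[E + ( E - T] ptr=8 lookahead=) remaining=[) $]
Step 20: reduce E->E - T. Stack=[E + ( E] ptr=8 lookahead=) remaining=[) $]
Step 21: shift ). Stack=[E + ( E )] ptr=9 lookahead=$ remaining=[$]
Step 22: reduce F->( E ). Stack=[E + F] ptr=9 lookahead=$ remaining=[$]
Step 23: reduce T->F. Stack=[E + T] ptr=9 lookahead=$ remaining=[$]
Step 24: reduce E->E + T. Stack=[E] ptr=9 lookahead=$ remaining=[$]
Step 25: accept. Stack=[E] ptr=9 lookahead=$ remaining=[$]

Answer: 5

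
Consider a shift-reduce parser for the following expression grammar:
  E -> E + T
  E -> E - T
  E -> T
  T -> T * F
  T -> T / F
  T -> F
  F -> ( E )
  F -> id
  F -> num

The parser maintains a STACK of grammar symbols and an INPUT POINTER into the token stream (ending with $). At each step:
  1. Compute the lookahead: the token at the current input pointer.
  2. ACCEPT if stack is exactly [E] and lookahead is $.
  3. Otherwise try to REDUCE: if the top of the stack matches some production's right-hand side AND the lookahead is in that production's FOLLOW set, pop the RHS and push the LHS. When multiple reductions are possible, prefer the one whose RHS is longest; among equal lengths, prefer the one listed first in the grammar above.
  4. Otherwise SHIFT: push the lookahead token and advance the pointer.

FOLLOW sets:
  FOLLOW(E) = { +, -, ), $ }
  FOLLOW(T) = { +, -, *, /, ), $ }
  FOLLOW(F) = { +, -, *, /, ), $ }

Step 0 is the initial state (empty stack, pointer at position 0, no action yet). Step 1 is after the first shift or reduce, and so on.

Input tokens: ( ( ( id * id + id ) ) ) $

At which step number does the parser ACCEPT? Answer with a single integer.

Step 1: shift (. Stack=[(] ptr=1 lookahead=( remaining=[( ( id * id + id ) ) ) $]
Step 2: shift (. Stack=[( (] ptr=2 lookahead=( remaining=[( id * id + id ) ) ) $]
Step 3: shift (. Stack=[( ( (] ptr=3 lookahead=id remaining=[id * id + id ) ) ) $]
Step 4: shift id. Stack=[( ( ( id] ptr=4 lookahead=* remaining=[* id + id ) ) ) $]
Step 5: reduce F->id. Stack=[( ( ( F] ptr=4 lookahead=* remaining=[* id + id ) ) ) $]
Step 6: reduce T->F. Stack=[( ( ( T] ptr=4 lookahead=* remaining=[* id + id ) ) ) $]
Step 7: shift *. Stack=[( ( ( T *] ptr=5 lookahead=id remaining=[id + id ) ) ) $]
Step 8: shift id. Stack=[( ( ( T * id] ptr=6 lookahead=+ remaining=[+ id ) ) ) $]
Step 9: reduce F->id. Stack=[( ( ( T * F] ptr=6 lookahead=+ remaining=[+ id ) ) ) $]
Step 10: reduce T->T * F. Stack=[( ( ( T] ptr=6 lookahead=+ remaining=[+ id ) ) ) $]
Step 11: reduce E->T. Stack=[( ( ( E] ptr=6 lookahead=+ remaining=[+ id ) ) ) $]
Step 12: shift +. Stack=[( ( ( E +] ptr=7 lookahead=id remaining=[id ) ) ) $]
Step 13: shift id. Stack=[( ( ( E + id] ptr=8 lookahead=) remaining=[) ) ) $]
Step 14: reduce F->id. Stack=[( ( ( E + F] ptr=8 lookahead=) remaining=[) ) ) $]
Step 15: reduce T->F. Stack=[( ( ( E + T] ptr=8 lookahead=) remaining=[) ) ) $]
Step 16: reduce E->E + T. Stack=[( ( ( E] ptr=8 lookahead=) remaining=[) ) ) $]
Step 17: shift ). Stack=[( ( ( E )] ptr=9 lookahead=) remaining=[) ) $]
Step 18: reduce F->( E ). Stack=[( ( F] ptr=9 lookahead=) remaining=[) ) $]
Step 19: reduce T->F. Stack=[( ( T] ptr=9 lookahead=) remaining=[) ) $]
Step 20: reduce E->T. Stack=[( ( E] ptr=9 lookahead=) remaining=[) ) $]
Step 21: shift ). Stack=[( ( E )] ptr=10 lookahead=) remaining=[) $]
Step 22: reduce F->( E ). Stack=[( F] ptr=10 lookahead=) remaining=[) $]
Step 23: reduce T->F. Stack=[( T] ptr=10 lookahead=) remaining=[) $]
Step 24: reduce E->T. Stack=[( E] ptr=10 lookahead=) remaining=[) $]
Step 25: shift ). Stack=[( E )] ptr=11 lookahead=$ remaining=[$]
Step 26: reduce F->( E ). Stack=[F] ptr=11 lookahead=$ remaining=[$]
Step 27: reduce T->F. Stack=[T] ptr=11 lookahead=$ remaining=[$]
Step 28: reduce E->T. Stack=[E] ptr=11 lookahead=$ remaining=[$]
Step 29: accept. Stack=[E] ptr=11 lookahead=$ remaining=[$]

Answer: 29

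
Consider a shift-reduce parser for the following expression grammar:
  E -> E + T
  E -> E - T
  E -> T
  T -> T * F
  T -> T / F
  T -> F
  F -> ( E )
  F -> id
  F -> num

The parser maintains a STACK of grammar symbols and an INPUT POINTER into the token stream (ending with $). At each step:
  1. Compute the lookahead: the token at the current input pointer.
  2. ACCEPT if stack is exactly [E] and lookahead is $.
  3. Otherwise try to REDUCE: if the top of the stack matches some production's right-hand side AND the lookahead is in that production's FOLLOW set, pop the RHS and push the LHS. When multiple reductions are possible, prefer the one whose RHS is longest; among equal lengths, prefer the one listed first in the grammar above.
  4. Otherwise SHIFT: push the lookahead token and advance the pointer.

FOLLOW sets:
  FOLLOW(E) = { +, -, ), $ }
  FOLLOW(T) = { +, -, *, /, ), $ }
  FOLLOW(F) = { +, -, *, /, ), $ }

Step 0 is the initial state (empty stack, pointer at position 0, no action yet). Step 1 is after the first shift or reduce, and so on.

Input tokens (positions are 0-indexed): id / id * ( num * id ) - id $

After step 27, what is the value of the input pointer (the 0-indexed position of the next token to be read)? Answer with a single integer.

Answer: 11

Derivation:
Step 1: shift id. Stack=[id] ptr=1 lookahead=/ remaining=[/ id * ( num * id ) - id $]
Step 2: reduce F->id. Stack=[F] ptr=1 lookahead=/ remaining=[/ id * ( num * id ) - id $]
Step 3: reduce T->F. Stack=[T] ptr=1 lookahead=/ remaining=[/ id * ( num * id ) - id $]
Step 4: shift /. Stack=[T /] ptr=2 lookahead=id remaining=[id * ( num * id ) - id $]
Step 5: shift id. Stack=[T / id] ptr=3 lookahead=* remaining=[* ( num * id ) - id $]
Step 6: reduce F->id. Stack=[T / F] ptr=3 lookahead=* remaining=[* ( num * id ) - id $]
Step 7: reduce T->T / F. Stack=[T] ptr=3 lookahead=* remaining=[* ( num * id ) - id $]
Step 8: shift *. Stack=[T *] ptr=4 lookahead=( remaining=[( num * id ) - id $]
Step 9: shift (. Stack=[T * (] ptr=5 lookahead=num remaining=[num * id ) - id $]
Step 10: shift num. Stack=[T * ( num] ptr=6 lookahead=* remaining=[* id ) - id $]
Step 11: reduce F->num. Stack=[T * ( F] ptr=6 lookahead=* remaining=[* id ) - id $]
Step 12: reduce T->F. Stack=[T * ( T] ptr=6 lookahead=* remaining=[* id ) - id $]
Step 13: shift *. Stack=[T * ( T *] ptr=7 lookahead=id remaining=[id ) - id $]
Step 14: shift id. Stack=[T * ( T * id] ptr=8 lookahead=) remaining=[) - id $]
Step 15: reduce F->id. Stack=[T * ( T * F] ptr=8 lookahead=) remaining=[) - id $]
Step 16: reduce T->T * F. Stack=[T * ( T] ptr=8 lookahead=) remaining=[) - id $]
Step 17: reduce E->T. Stack=[T * ( E] ptr=8 lookahead=) remaining=[) - id $]
Step 18: shift ). Stack=[T * ( E )] ptr=9 lookahead=- remaining=[- id $]
Step 19: reduce F->( E ). Stack=[T * F] ptr=9 lookahead=- remaining=[- id $]
Step 20: reduce T->T * F. Stack=[T] ptr=9 lookahead=- remaining=[- id $]
Step 21: reduce E->T. Stack=[E] ptr=9 lookahead=- remaining=[- id $]
Step 22: shift -. Stack=[E -] ptr=10 lookahead=id remaining=[id $]
Step 23: shift id. Stack=[E - id] ptr=11 lookahead=$ remaining=[$]
Step 24: reduce F->id. Stack=[E - F] ptr=11 lookahead=$ remaining=[$]
Step 25: reduce T->F. Stack=[E - T] ptr=11 lookahead=$ remaining=[$]
Step 26: reduce E->E - T. Stack=[E] ptr=11 lookahead=$ remaining=[$]
Step 27: accept. Stack=[E] ptr=11 lookahead=$ remaining=[$]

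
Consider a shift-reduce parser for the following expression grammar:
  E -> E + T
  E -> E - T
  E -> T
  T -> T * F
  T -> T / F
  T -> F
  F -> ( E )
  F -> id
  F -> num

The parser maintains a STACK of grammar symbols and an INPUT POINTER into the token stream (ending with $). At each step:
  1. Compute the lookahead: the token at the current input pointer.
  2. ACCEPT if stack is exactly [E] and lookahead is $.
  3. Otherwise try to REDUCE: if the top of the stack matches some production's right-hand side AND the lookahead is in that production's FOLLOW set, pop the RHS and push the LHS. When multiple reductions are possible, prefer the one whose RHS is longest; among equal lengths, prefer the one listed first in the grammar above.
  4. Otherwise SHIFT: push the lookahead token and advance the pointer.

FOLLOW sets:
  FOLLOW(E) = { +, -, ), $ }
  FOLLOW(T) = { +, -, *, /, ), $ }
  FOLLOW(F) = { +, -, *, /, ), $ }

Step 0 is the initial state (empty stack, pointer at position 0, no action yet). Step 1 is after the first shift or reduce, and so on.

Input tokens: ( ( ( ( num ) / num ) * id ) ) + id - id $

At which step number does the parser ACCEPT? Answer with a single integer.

Step 1: shift (. Stack=[(] ptr=1 lookahead=( remaining=[( ( ( num ) / num ) * id ) ) + id - id $]
Step 2: shift (. Stack=[( (] ptr=2 lookahead=( remaining=[( ( num ) / num ) * id ) ) + id - id $]
Step 3: shift (. Stack=[( ( (] ptr=3 lookahead=( remaining=[( num ) / num ) * id ) ) + id - id $]
Step 4: shift (. Stack=[( ( ( (] ptr=4 lookahead=num remaining=[num ) / num ) * id ) ) + id - id $]
Step 5: shift num. Stack=[( ( ( ( num] ptr=5 lookahead=) remaining=[) / num ) * id ) ) + id - id $]
Step 6: reduce F->num. Stack=[( ( ( ( F] ptr=5 lookahead=) remaining=[) / num ) * id ) ) + id - id $]
Step 7: reduce T->F. Stack=[( ( ( ( T] ptr=5 lookahead=) remaining=[) / num ) * id ) ) + id - id $]
Step 8: reduce E->T. Stack=[( ( ( ( E] ptr=5 lookahead=) remaining=[) / num ) * id ) ) + id - id $]
Step 9: shift ). Stack=[( ( ( ( E )] ptr=6 lookahead=/ remaining=[/ num ) * id ) ) + id - id $]
Step 10: reduce F->( E ). Stack=[( ( ( F] ptr=6 lookahead=/ remaining=[/ num ) * id ) ) + id - id $]
Step 11: reduce T->F. Stack=[( ( ( T] ptr=6 lookahead=/ remaining=[/ num ) * id ) ) + id - id $]
Step 12: shift /. Stack=[( ( ( T /] ptr=7 lookahead=num remaining=[num ) * id ) ) + id - id $]
Step 13: shift num. Stack=[( ( ( T / num] ptr=8 lookahead=) remaining=[) * id ) ) + id - id $]
Step 14: reduce F->num. Stack=[( ( ( T / F] ptr=8 lookahead=) remaining=[) * id ) ) + id - id $]
Step 15: reduce T->T / F. Stack=[( ( ( T] ptr=8 lookahead=) remaining=[) * id ) ) + id - id $]
Step 16: reduce E->T. Stack=[( ( ( E] ptr=8 lookahead=) remaining=[) * id ) ) + id - id $]
Step 17: shift ). Stack=[( ( ( E )] ptr=9 lookahead=* remaining=[* id ) ) + id - id $]
Step 18: reduce F->( E ). Stack=[( ( F] ptr=9 lookahead=* remaining=[* id ) ) + id - id $]
Step 19: reduce T->F. Stack=[( ( T] ptr=9 lookahead=* remaining=[* id ) ) + id - id $]
Step 20: shift *. Stack=[( ( T *] ptr=10 lookahead=id remaining=[id ) ) + id - id $]
Step 21: shift id. Stack=[( ( T * id] ptr=11 lookahead=) remaining=[) ) + id - id $]
Step 22: reduce F->id. Stack=[( ( T * F] ptr=11 lookahead=) remaining=[) ) + id - id $]
Step 23: reduce T->T * F. Stack=[( ( T] ptr=11 lookahead=) remaining=[) ) + id - id $]
Step 24: reduce E->T. Stack=[( ( E] ptr=11 lookahead=) remaining=[) ) + id - id $]
Step 25: shift ). Stack=[( ( E )] ptr=12 lookahead=) remaining=[) + id - id $]
Step 26: reduce F->( E ). Stack=[( F] ptr=12 lookahead=) remaining=[) + id - id $]
Step 27: reduce T->F. Stack=[( T] ptr=12 lookahead=) remaining=[) + id - id $]
Step 28: reduce E->T. Stack=[( E] ptr=12 lookahead=) remaining=[) + id - id $]
Step 29: shift ). Stack=[( E )] ptr=13 lookahead=+ remaining=[+ id - id $]
Step 30: reduce F->( E ). Stack=[F] ptr=13 lookahead=+ remaining=[+ id - id $]
Step 31: reduce T->F. Stack=[T] ptr=13 lookahead=+ remaining=[+ id - id $]
Step 32: reduce E->T. Stack=[E] ptr=13 lookahead=+ remaining=[+ id - id $]
Step 33: shift +. Stack=[E +] ptr=14 lookahead=id remaining=[id - id $]
Step 34: shift id. Stack=[E + id] ptr=15 lookahead=- remaining=[- id $]
Step 35: reduce F->id. Stack=[E + F] ptr=15 lookahead=- remaining=[- id $]
Step 36: reduce T->F. Stack=[E + T] ptr=15 lookahead=- remaining=[- id $]
Step 37: reduce E->E + T. Stack=[E] ptr=15 lookahead=- remaining=[- id $]
Step 38: shift -. Stack=[E -] ptr=16 lookahead=id remaining=[id $]
Step 39: shift id. Stack=[E - id] ptr=17 lookahead=$ remaining=[$]
Step 40: reduce F->id. Stack=[E - F] ptr=17 lookahead=$ remaining=[$]
Step 41: reduce T->F. Stack=[E - T] ptr=17 lookahead=$ remaining=[$]
Step 42: reduce E->E - T. Stack=[E] ptr=17 lookahead=$ remaining=[$]
Step 43: accept. Stack=[E] ptr=17 lookahead=$ remaining=[$]

Answer: 43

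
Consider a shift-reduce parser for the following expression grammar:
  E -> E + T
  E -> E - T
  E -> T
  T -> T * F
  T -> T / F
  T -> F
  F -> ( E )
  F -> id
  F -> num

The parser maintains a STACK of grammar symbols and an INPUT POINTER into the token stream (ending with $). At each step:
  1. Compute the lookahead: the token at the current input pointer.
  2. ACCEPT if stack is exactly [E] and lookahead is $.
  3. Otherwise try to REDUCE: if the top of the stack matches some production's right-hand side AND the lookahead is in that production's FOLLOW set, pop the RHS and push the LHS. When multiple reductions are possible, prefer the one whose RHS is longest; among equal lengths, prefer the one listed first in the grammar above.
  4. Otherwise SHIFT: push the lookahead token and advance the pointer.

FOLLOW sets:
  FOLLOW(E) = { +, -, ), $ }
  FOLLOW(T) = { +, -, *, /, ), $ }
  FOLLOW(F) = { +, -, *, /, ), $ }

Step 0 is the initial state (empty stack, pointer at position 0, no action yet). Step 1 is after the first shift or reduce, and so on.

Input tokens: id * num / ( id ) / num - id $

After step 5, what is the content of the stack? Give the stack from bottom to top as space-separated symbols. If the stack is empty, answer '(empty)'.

Answer: T * num

Derivation:
Step 1: shift id. Stack=[id] ptr=1 lookahead=* remaining=[* num / ( id ) / num - id $]
Step 2: reduce F->id. Stack=[F] ptr=1 lookahead=* remaining=[* num / ( id ) / num - id $]
Step 3: reduce T->F. Stack=[T] ptr=1 lookahead=* remaining=[* num / ( id ) / num - id $]
Step 4: shift *. Stack=[T *] ptr=2 lookahead=num remaining=[num / ( id ) / num - id $]
Step 5: shift num. Stack=[T * num] ptr=3 lookahead=/ remaining=[/ ( id ) / num - id $]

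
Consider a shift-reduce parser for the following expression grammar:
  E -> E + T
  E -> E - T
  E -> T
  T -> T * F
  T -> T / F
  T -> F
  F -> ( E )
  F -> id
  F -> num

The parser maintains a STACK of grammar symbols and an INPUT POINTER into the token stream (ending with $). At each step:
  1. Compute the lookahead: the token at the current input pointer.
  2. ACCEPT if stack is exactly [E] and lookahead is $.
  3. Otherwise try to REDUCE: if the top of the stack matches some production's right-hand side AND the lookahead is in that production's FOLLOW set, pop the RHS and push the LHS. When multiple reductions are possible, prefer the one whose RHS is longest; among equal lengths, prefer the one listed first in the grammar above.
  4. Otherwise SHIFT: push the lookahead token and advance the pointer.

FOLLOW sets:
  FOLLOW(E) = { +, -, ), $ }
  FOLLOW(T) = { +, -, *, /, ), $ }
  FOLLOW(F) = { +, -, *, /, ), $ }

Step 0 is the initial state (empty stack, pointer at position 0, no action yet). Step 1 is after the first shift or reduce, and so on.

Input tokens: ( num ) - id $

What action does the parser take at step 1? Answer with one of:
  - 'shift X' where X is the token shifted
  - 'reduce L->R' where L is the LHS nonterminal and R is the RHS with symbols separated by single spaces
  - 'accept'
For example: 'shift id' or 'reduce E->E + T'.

Step 1: shift (. Stack=[(] ptr=1 lookahead=num remaining=[num ) - id $]

Answer: shift (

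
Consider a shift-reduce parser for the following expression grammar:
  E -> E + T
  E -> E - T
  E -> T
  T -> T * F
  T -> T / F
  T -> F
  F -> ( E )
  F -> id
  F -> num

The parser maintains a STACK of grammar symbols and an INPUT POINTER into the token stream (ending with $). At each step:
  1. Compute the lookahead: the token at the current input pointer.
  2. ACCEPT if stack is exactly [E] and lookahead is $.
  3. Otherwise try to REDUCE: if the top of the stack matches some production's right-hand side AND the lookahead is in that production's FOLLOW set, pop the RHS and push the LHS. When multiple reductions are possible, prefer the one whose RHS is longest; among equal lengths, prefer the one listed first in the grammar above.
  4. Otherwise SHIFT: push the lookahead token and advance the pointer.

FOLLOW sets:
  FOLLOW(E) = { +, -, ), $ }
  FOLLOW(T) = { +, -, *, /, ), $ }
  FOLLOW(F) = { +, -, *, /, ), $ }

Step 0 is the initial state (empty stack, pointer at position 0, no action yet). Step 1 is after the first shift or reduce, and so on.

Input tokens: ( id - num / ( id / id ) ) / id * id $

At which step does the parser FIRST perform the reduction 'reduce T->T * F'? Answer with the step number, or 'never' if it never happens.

Answer: 34

Derivation:
Step 1: shift (. Stack=[(] ptr=1 lookahead=id remaining=[id - num / ( id / id ) ) / id * id $]
Step 2: shift id. Stack=[( id] ptr=2 lookahead=- remaining=[- num / ( id / id ) ) / id * id $]
Step 3: reduce F->id. Stack=[( F] ptr=2 lookahead=- remaining=[- num / ( id / id ) ) / id * id $]
Step 4: reduce T->F. Stack=[( T] ptr=2 lookahead=- remaining=[- num / ( id / id ) ) / id * id $]
Step 5: reduce E->T. Stack=[( E] ptr=2 lookahead=- remaining=[- num / ( id / id ) ) / id * id $]
Step 6: shift -. Stack=[( E -] ptr=3 lookahead=num remaining=[num / ( id / id ) ) / id * id $]
Step 7: shift num. Stack=[( E - num] ptr=4 lookahead=/ remaining=[/ ( id / id ) ) / id * id $]
Step 8: reduce F->num. Stack=[( E - F] ptr=4 lookahead=/ remaining=[/ ( id / id ) ) / id * id $]
Step 9: reduce T->F. Stack=[( E - T] ptr=4 lookahead=/ remaining=[/ ( id / id ) ) / id * id $]
Step 10: shift /. Stack=[( E - T /] ptr=5 lookahead=( remaining=[( id / id ) ) / id * id $]
Step 11: shift (. Stack=[( E - T / (] ptr=6 lookahead=id remaining=[id / id ) ) / id * id $]
Step 12: shift id. Stack=[( E - T / ( id] ptr=7 lookahead=/ remaining=[/ id ) ) / id * id $]
Step 13: reduce F->id. Stack=[( E - T / ( F] ptr=7 lookahead=/ remaining=[/ id ) ) / id * id $]
Step 14: reduce T->F. Stack=[( E - T / ( T] ptr=7 lookahead=/ remaining=[/ id ) ) / id * id $]
Step 15: shift /. Stack=[( E - T / ( T /] ptr=8 lookahead=id remaining=[id ) ) / id * id $]
Step 16: shift id. Stack=[( E - T / ( T / id] ptr=9 lookahead=) remaining=[) ) / id * id $]
Step 17: reduce F->id. Stack=[( E - T / ( T / F] ptr=9 lookahead=) remaining=[) ) / id * id $]
Step 18: reduce T->T / F. Stack=[( E - T / ( T] ptr=9 lookahead=) remaining=[) ) / id * id $]
Step 19: reduce E->T. Stack=[( E - T / ( E] ptr=9 lookahead=) remaining=[) ) / id * id $]
Step 20: shift ). Stack=[( E - T / ( E )] ptr=10 lookahead=) remaining=[) / id * id $]
Step 21: reduce F->( E ). Stack=[( E - T / F] ptr=10 lookahead=) remaining=[) / id * id $]
Step 22: reduce T->T / F. Stack=[( E - T] ptr=10 lookahead=) remaining=[) / id * id $]
Step 23: reduce E->E - T. Stack=[( E] ptr=10 lookahead=) remaining=[) / id * id $]
Step 24: shift ). Stack=[( E )] ptr=11 lookahead=/ remaining=[/ id * id $]
Step 25: reduce F->( E ). Stack=[F] ptr=11 lookahead=/ remaining=[/ id * id $]
Step 26: reduce T->F. Stack=[T] ptr=11 lookahead=/ remaining=[/ id * id $]
Step 27: shift /. Stack=[T /] ptr=12 lookahead=id remaining=[id * id $]
Step 28: shift id. Stack=[T / id] ptr=13 lookahead=* remaining=[* id $]
Step 29: reduce F->id. Stack=[T / F] ptr=13 lookahead=* remaining=[* id $]
Step 30: reduce T->T / F. Stack=[T] ptr=13 lookahead=* remaining=[* id $]
Step 31: shift *. Stack=[T *] ptr=14 lookahead=id remaining=[id $]
Step 32: shift id. Stack=[T * id] ptr=15 lookahead=$ remaining=[$]
Step 33: reduce F->id. Stack=[T * F] ptr=15 lookahead=$ remaining=[$]
Step 34: reduce T->T * F. Stack=[T] ptr=15 lookahead=$ remaining=[$]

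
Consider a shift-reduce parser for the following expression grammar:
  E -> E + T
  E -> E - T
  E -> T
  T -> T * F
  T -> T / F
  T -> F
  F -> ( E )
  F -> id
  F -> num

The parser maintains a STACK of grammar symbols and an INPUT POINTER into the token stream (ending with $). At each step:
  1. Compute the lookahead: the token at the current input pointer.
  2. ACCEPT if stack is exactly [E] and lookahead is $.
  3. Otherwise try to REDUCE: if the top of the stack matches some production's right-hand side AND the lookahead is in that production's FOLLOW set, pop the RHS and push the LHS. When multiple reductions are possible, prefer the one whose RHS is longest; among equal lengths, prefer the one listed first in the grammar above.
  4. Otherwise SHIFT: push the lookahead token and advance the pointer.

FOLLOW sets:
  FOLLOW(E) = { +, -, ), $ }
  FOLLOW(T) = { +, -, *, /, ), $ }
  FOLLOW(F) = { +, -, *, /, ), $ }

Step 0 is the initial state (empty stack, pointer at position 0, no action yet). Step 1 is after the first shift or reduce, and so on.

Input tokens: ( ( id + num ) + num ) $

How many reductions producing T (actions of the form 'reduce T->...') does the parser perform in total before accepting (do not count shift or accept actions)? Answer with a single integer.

Step 1: shift (. Stack=[(] ptr=1 lookahead=( remaining=[( id + num ) + num ) $]
Step 2: shift (. Stack=[( (] ptr=2 lookahead=id remaining=[id + num ) + num ) $]
Step 3: shift id. Stack=[( ( id] ptr=3 lookahead=+ remaining=[+ num ) + num ) $]
Step 4: reduce F->id. Stack=[( ( F] ptr=3 lookahead=+ remaining=[+ num ) + num ) $]
Step 5: reduce T->F. Stack=[( ( T] ptr=3 lookahead=+ remaining=[+ num ) + num ) $]
Step 6: reduce E->T. Stack=[( ( E] ptr=3 lookahead=+ remaining=[+ num ) + num ) $]
Step 7: shift +. Stack=[( ( E +] ptr=4 lookahead=num remaining=[num ) + num ) $]
Step 8: shift num. Stack=[( ( E + num] ptr=5 lookahead=) remaining=[) + num ) $]
Step 9: reduce F->num. Stack=[( ( E + F] ptr=5 lookahead=) remaining=[) + num ) $]
Step 10: reduce T->F. Stack=[( ( E + T] ptr=5 lookahead=) remaining=[) + num ) $]
Step 11: reduce E->E + T. Stack=[( ( E] ptr=5 lookahead=) remaining=[) + num ) $]
Step 12: shift ). Stack=[( ( E )] ptr=6 lookahead=+ remaining=[+ num ) $]
Step 13: reduce F->( E ). Stack=[( F] ptr=6 lookahead=+ remaining=[+ num ) $]
Step 14: reduce T->F. Stack=[( T] ptr=6 lookahead=+ remaining=[+ num ) $]
Step 15: reduce E->T. Stack=[( E] ptr=6 lookahead=+ remaining=[+ num ) $]
Step 16: shift +. Stack=[( E +] ptr=7 lookahead=num remaining=[num ) $]
Step 17: shift num. Stack=[( E + num] ptr=8 lookahead=) remaining=[) $]
Step 18: reduce F->num. Stack=[( E + F] ptr=8 lookahead=) remaining=[) $]
Step 19: reduce T->F. Stack=[( E + T] ptr=8 lookahead=) remaining=[) $]
Step 20: reduce E->E + T. Stack=[( E] ptr=8 lookahead=) remaining=[) $]
Step 21: shift ). Stack=[( E )] ptr=9 lookahead=$ remaining=[$]
Step 22: reduce F->( E ). Stack=[F] ptr=9 lookahead=$ remaining=[$]
Step 23: reduce T->F. Stack=[T] ptr=9 lookahead=$ remaining=[$]
Step 24: reduce E->T. Stack=[E] ptr=9 lookahead=$ remaining=[$]
Step 25: accept. Stack=[E] ptr=9 lookahead=$ remaining=[$]

Answer: 5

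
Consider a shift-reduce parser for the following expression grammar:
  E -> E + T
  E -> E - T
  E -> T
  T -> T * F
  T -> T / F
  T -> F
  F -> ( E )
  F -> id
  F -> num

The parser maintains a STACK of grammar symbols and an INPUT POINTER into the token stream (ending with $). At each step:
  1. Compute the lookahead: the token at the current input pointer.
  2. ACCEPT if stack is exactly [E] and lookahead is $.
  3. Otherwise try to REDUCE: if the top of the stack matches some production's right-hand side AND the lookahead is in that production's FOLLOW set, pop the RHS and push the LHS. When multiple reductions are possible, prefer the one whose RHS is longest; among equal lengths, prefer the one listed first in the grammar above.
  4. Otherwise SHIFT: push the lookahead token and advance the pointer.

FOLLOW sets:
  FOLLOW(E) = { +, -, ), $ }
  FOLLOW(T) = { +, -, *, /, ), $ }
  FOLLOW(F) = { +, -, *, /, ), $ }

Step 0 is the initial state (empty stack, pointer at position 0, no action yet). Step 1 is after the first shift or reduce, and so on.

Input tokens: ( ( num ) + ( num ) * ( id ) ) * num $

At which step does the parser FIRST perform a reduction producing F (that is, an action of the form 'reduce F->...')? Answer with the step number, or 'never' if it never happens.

Step 1: shift (. Stack=[(] ptr=1 lookahead=( remaining=[( num ) + ( num ) * ( id ) ) * num $]
Step 2: shift (. Stack=[( (] ptr=2 lookahead=num remaining=[num ) + ( num ) * ( id ) ) * num $]
Step 3: shift num. Stack=[( ( num] ptr=3 lookahead=) remaining=[) + ( num ) * ( id ) ) * num $]
Step 4: reduce F->num. Stack=[( ( F] ptr=3 lookahead=) remaining=[) + ( num ) * ( id ) ) * num $]

Answer: 4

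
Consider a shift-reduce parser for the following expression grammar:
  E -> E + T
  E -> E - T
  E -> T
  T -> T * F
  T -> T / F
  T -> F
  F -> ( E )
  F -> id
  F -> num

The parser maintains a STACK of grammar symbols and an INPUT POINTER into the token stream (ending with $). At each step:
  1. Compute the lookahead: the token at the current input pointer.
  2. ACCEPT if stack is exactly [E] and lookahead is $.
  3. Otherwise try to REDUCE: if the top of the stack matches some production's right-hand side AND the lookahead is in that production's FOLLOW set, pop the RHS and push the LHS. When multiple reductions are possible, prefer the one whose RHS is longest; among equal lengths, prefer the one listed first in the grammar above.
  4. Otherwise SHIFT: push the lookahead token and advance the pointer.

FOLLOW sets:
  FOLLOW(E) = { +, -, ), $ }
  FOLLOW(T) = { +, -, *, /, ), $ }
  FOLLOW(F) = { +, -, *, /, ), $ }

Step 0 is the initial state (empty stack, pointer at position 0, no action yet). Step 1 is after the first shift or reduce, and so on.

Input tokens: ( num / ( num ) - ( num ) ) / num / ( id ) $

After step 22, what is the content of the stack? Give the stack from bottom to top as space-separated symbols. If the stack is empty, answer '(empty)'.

Step 1: shift (. Stack=[(] ptr=1 lookahead=num remaining=[num / ( num ) - ( num ) ) / num / ( id ) $]
Step 2: shift num. Stack=[( num] ptr=2 lookahead=/ remaining=[/ ( num ) - ( num ) ) / num / ( id ) $]
Step 3: reduce F->num. Stack=[( F] ptr=2 lookahead=/ remaining=[/ ( num ) - ( num ) ) / num / ( id ) $]
Step 4: reduce T->F. Stack=[( T] ptr=2 lookahead=/ remaining=[/ ( num ) - ( num ) ) / num / ( id ) $]
Step 5: shift /. Stack=[( T /] ptr=3 lookahead=( remaining=[( num ) - ( num ) ) / num / ( id ) $]
Step 6: shift (. Stack=[( T / (] ptr=4 lookahead=num remaining=[num ) - ( num ) ) / num / ( id ) $]
Step 7: shift num. Stack=[( T / ( num] ptr=5 lookahead=) remaining=[) - ( num ) ) / num / ( id ) $]
Step 8: reduce F->num. Stack=[( T / ( F] ptr=5 lookahead=) remaining=[) - ( num ) ) / num / ( id ) $]
Step 9: reduce T->F. Stack=[( T / ( T] ptr=5 lookahead=) remaining=[) - ( num ) ) / num / ( id ) $]
Step 10: reduce E->T. Stack=[( T / ( E] ptr=5 lookahead=) remaining=[) - ( num ) ) / num / ( id ) $]
Step 11: shift ). Stack=[( T / ( E )] ptr=6 lookahead=- remaining=[- ( num ) ) / num / ( id ) $]
Step 12: reduce F->( E ). Stack=[( T / F] ptr=6 lookahead=- remaining=[- ( num ) ) / num / ( id ) $]
Step 13: reduce T->T / F. Stack=[( T] ptr=6 lookahead=- remaining=[- ( num ) ) / num / ( id ) $]
Step 14: reduce E->T. Stack=[( E] ptr=6 lookahead=- remaining=[- ( num ) ) / num / ( id ) $]
Step 15: shift -. Stack=[( E -] ptr=7 lookahead=( remaining=[( num ) ) / num / ( id ) $]
Step 16: shift (. Stack=[( E - (] ptr=8 lookahead=num remaining=[num ) ) / num / ( id ) $]
Step 17: shift num. Stack=[( E - ( num] ptr=9 lookahead=) remaining=[) ) / num / ( id ) $]
Step 18: reduce F->num. Stack=[( E - ( F] ptr=9 lookahead=) remaining=[) ) / num / ( id ) $]
Step 19: reduce T->F. Stack=[( E - ( T] ptr=9 lookahead=) remaining=[) ) / num / ( id ) $]
Step 20: reduce E->T. Stack=[( E - ( E] ptr=9 lookahead=) remaining=[) ) / num / ( id ) $]
Step 21: shift ). Stack=[( E - ( E )] ptr=10 lookahead=) remaining=[) / num / ( id ) $]
Step 22: reduce F->( E ). Stack=[( E - F] ptr=10 lookahead=) remaining=[) / num / ( id ) $]

Answer: ( E - F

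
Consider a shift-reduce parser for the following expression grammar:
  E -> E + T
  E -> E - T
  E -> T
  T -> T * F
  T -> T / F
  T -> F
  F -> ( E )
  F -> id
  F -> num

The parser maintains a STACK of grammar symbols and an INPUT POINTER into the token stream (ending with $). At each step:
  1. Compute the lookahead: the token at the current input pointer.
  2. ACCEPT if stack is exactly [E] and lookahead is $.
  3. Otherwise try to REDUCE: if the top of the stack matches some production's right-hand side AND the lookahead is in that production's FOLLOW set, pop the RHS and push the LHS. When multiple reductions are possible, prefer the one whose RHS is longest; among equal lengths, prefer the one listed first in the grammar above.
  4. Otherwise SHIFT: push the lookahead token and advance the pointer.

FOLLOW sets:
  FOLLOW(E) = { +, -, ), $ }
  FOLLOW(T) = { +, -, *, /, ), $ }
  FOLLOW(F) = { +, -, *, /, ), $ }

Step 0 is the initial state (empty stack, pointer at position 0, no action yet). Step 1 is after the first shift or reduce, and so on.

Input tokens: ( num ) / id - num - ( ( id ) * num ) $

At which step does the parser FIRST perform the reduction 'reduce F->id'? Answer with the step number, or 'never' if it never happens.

Step 1: shift (. Stack=[(] ptr=1 lookahead=num remaining=[num ) / id - num - ( ( id ) * num ) $]
Step 2: shift num. Stack=[( num] ptr=2 lookahead=) remaining=[) / id - num - ( ( id ) * num ) $]
Step 3: reduce F->num. Stack=[( F] ptr=2 lookahead=) remaining=[) / id - num - ( ( id ) * num ) $]
Step 4: reduce T->F. Stack=[( T] ptr=2 lookahead=) remaining=[) / id - num - ( ( id ) * num ) $]
Step 5: reduce E->T. Stack=[( E] ptr=2 lookahead=) remaining=[) / id - num - ( ( id ) * num ) $]
Step 6: shift ). Stack=[( E )] ptr=3 lookahead=/ remaining=[/ id - num - ( ( id ) * num ) $]
Step 7: reduce F->( E ). Stack=[F] ptr=3 lookahead=/ remaining=[/ id - num - ( ( id ) * num ) $]
Step 8: reduce T->F. Stack=[T] ptr=3 lookahead=/ remaining=[/ id - num - ( ( id ) * num ) $]
Step 9: shift /. Stack=[T /] ptr=4 lookahead=id remaining=[id - num - ( ( id ) * num ) $]
Step 10: shift id. Stack=[T / id] ptr=5 lookahead=- remaining=[- num - ( ( id ) * num ) $]
Step 11: reduce F->id. Stack=[T / F] ptr=5 lookahead=- remaining=[- num - ( ( id ) * num ) $]

Answer: 11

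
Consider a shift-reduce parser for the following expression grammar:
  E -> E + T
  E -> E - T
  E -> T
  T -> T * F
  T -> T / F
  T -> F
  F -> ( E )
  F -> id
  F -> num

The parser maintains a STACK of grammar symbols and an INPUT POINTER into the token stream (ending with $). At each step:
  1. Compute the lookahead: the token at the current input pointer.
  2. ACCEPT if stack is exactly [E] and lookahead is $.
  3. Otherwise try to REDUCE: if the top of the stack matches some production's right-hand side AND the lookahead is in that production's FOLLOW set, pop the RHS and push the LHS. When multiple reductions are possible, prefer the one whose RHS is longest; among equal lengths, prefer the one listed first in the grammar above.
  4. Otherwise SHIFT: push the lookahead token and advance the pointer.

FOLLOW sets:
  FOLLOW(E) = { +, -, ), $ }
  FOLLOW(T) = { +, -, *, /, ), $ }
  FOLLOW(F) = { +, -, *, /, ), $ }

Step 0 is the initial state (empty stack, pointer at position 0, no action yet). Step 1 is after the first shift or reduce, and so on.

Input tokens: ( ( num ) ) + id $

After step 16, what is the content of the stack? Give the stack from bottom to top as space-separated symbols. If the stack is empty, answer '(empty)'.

Step 1: shift (. Stack=[(] ptr=1 lookahead=( remaining=[( num ) ) + id $]
Step 2: shift (. Stack=[( (] ptr=2 lookahead=num remaining=[num ) ) + id $]
Step 3: shift num. Stack=[( ( num] ptr=3 lookahead=) remaining=[) ) + id $]
Step 4: reduce F->num. Stack=[( ( F] ptr=3 lookahead=) remaining=[) ) + id $]
Step 5: reduce T->F. Stack=[( ( T] ptr=3 lookahead=) remaining=[) ) + id $]
Step 6: reduce E->T. Stack=[( ( E] ptr=3 lookahead=) remaining=[) ) + id $]
Step 7: shift ). Stack=[( ( E )] ptr=4 lookahead=) remaining=[) + id $]
Step 8: reduce F->( E ). Stack=[( F] ptr=4 lookahead=) remaining=[) + id $]
Step 9: reduce T->F. Stack=[( T] ptr=4 lookahead=) remaining=[) + id $]
Step 10: reduce E->T. Stack=[( E] ptr=4 lookahead=) remaining=[) + id $]
Step 11: shift ). Stack=[( E )] ptr=5 lookahead=+ remaining=[+ id $]
Step 12: reduce F->( E ). Stack=[F] ptr=5 lookahead=+ remaining=[+ id $]
Step 13: reduce T->F. Stack=[T] ptr=5 lookahead=+ remaining=[+ id $]
Step 14: reduce E->T. Stack=[E] ptr=5 lookahead=+ remaining=[+ id $]
Step 15: shift +. Stack=[E +] ptr=6 lookahead=id remaining=[id $]
Step 16: shift id. Stack=[E + id] ptr=7 lookahead=$ remaining=[$]

Answer: E + id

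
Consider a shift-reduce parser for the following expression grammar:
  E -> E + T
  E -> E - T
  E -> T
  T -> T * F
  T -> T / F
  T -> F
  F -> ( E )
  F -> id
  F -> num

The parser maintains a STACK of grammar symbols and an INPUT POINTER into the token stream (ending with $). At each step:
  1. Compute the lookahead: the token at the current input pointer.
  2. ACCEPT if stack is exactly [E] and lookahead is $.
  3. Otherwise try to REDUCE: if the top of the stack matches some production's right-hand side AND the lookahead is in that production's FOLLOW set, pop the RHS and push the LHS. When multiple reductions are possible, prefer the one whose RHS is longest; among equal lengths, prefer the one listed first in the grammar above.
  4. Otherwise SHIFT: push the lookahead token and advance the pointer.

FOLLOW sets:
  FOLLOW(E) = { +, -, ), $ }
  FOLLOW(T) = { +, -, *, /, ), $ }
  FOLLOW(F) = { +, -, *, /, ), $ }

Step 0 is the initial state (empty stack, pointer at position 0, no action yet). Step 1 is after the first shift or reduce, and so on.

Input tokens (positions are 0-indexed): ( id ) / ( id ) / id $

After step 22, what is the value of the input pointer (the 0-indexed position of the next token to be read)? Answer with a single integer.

Step 1: shift (. Stack=[(] ptr=1 lookahead=id remaining=[id ) / ( id ) / id $]
Step 2: shift id. Stack=[( id] ptr=2 lookahead=) remaining=[) / ( id ) / id $]
Step 3: reduce F->id. Stack=[( F] ptr=2 lookahead=) remaining=[) / ( id ) / id $]
Step 4: reduce T->F. Stack=[( T] ptr=2 lookahead=) remaining=[) / ( id ) / id $]
Step 5: reduce E->T. Stack=[( E] ptr=2 lookahead=) remaining=[) / ( id ) / id $]
Step 6: shift ). Stack=[( E )] ptr=3 lookahead=/ remaining=[/ ( id ) / id $]
Step 7: reduce F->( E ). Stack=[F] ptr=3 lookahead=/ remaining=[/ ( id ) / id $]
Step 8: reduce T->F. Stack=[T] ptr=3 lookahead=/ remaining=[/ ( id ) / id $]
Step 9: shift /. Stack=[T /] ptr=4 lookahead=( remaining=[( id ) / id $]
Step 10: shift (. Stack=[T / (] ptr=5 lookahead=id remaining=[id ) / id $]
Step 11: shift id. Stack=[T / ( id] ptr=6 lookahead=) remaining=[) / id $]
Step 12: reduce F->id. Stack=[T / ( F] ptr=6 lookahead=) remaining=[) / id $]
Step 13: reduce T->F. Stack=[T / ( T] ptr=6 lookahead=) remaining=[) / id $]
Step 14: reduce E->T. Stack=[T / ( E] ptr=6 lookahead=) remaining=[) / id $]
Step 15: shift ). Stack=[T / ( E )] ptr=7 lookahead=/ remaining=[/ id $]
Step 16: reduce F->( E ). Stack=[T / F] ptr=7 lookahead=/ remaining=[/ id $]
Step 17: reduce T->T / F. Stack=[T] ptr=7 lookahead=/ remaining=[/ id $]
Step 18: shift /. Stack=[T /] ptr=8 lookahead=id remaining=[id $]
Step 19: shift id. Stack=[T / id] ptr=9 lookahead=$ remaining=[$]
Step 20: reduce F->id. Stack=[T / F] ptr=9 lookahead=$ remaining=[$]
Step 21: reduce T->T / F. Stack=[T] ptr=9 lookahead=$ remaining=[$]
Step 22: reduce E->T. Stack=[E] ptr=9 lookahead=$ remaining=[$]

Answer: 9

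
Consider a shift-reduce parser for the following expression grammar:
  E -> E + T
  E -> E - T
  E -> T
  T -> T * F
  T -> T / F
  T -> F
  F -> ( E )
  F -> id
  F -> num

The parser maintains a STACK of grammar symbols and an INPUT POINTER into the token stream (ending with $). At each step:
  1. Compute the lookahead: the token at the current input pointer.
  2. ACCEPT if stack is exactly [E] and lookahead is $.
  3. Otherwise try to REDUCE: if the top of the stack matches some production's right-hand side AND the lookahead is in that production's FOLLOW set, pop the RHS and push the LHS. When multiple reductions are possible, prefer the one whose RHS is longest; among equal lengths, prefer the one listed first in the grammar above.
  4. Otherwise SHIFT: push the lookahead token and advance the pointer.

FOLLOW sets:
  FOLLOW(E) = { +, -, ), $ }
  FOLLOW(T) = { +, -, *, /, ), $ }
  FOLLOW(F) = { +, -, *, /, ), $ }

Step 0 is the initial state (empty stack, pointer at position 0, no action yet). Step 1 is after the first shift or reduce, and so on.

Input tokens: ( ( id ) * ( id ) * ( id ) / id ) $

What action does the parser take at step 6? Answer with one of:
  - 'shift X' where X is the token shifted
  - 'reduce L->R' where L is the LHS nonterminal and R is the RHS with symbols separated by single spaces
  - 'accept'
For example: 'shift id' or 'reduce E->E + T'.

Step 1: shift (. Stack=[(] ptr=1 lookahead=( remaining=[( id ) * ( id ) * ( id ) / id ) $]
Step 2: shift (. Stack=[( (] ptr=2 lookahead=id remaining=[id ) * ( id ) * ( id ) / id ) $]
Step 3: shift id. Stack=[( ( id] ptr=3 lookahead=) remaining=[) * ( id ) * ( id ) / id ) $]
Step 4: reduce F->id. Stack=[( ( F] ptr=3 lookahead=) remaining=[) * ( id ) * ( id ) / id ) $]
Step 5: reduce T->F. Stack=[( ( T] ptr=3 lookahead=) remaining=[) * ( id ) * ( id ) / id ) $]
Step 6: reduce E->T. Stack=[( ( E] ptr=3 lookahead=) remaining=[) * ( id ) * ( id ) / id ) $]

Answer: reduce E->T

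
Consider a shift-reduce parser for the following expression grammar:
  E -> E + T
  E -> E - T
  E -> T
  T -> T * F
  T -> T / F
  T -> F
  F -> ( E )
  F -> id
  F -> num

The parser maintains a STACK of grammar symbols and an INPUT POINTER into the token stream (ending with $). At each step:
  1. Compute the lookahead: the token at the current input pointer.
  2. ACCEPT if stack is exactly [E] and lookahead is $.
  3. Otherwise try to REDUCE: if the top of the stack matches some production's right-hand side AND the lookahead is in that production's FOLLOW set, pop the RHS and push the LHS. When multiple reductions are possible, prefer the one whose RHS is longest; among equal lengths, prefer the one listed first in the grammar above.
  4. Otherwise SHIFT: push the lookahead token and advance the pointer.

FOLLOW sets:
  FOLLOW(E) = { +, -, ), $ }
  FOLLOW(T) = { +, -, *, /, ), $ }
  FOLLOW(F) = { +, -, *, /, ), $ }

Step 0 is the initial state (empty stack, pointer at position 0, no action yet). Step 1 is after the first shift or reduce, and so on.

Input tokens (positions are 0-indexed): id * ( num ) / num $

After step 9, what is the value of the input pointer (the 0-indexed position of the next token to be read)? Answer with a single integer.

Step 1: shift id. Stack=[id] ptr=1 lookahead=* remaining=[* ( num ) / num $]
Step 2: reduce F->id. Stack=[F] ptr=1 lookahead=* remaining=[* ( num ) / num $]
Step 3: reduce T->F. Stack=[T] ptr=1 lookahead=* remaining=[* ( num ) / num $]
Step 4: shift *. Stack=[T *] ptr=2 lookahead=( remaining=[( num ) / num $]
Step 5: shift (. Stack=[T * (] ptr=3 lookahead=num remaining=[num ) / num $]
Step 6: shift num. Stack=[T * ( num] ptr=4 lookahead=) remaining=[) / num $]
Step 7: reduce F->num. Stack=[T * ( F] ptr=4 lookahead=) remaining=[) / num $]
Step 8: reduce T->F. Stack=[T * ( T] ptr=4 lookahead=) remaining=[) / num $]
Step 9: reduce E->T. Stack=[T * ( E] ptr=4 lookahead=) remaining=[) / num $]

Answer: 4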